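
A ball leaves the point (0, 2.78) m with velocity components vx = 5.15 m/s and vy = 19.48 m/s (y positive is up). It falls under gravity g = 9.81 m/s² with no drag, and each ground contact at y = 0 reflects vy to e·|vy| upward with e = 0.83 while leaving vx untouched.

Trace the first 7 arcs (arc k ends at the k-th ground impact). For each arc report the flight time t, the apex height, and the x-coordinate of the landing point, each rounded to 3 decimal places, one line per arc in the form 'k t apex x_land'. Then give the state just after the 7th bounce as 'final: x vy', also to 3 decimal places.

1 4.109 22.121 21.163
2 3.525 15.239 39.318
3 2.926 10.498 54.387
4 2.429 7.232 66.894
5 2.016 4.982 77.275
6 1.673 3.432 85.891
7 1.389 2.365 93.042
final: 93.042 5.653

Arc 1: start y=2.780, vy=19.480 → t=4.109, apex=22.121, x_land=21.163, impact vy=-20.833
  bounce: vy ← 0.83·20.833 = 17.291
Arc 2: start y=0.000, vy=17.291 → t=3.525, apex=15.239, x_land=39.318, impact vy=-17.291
  bounce: vy ← 0.83·17.291 = 14.352
Arc 3: start y=0.000, vy=14.352 → t=2.926, apex=10.498, x_land=54.387, impact vy=-14.352
  bounce: vy ← 0.83·14.352 = 11.912
Arc 4: start y=0.000, vy=11.912 → t=2.429, apex=7.232, x_land=66.894, impact vy=-11.912
  bounce: vy ← 0.83·11.912 = 9.887
Arc 5: start y=0.000, vy=9.887 → t=2.016, apex=4.982, x_land=77.275, impact vy=-9.887
  bounce: vy ← 0.83·9.887 = 8.206
Arc 6: start y=0.000, vy=8.206 → t=1.673, apex=3.432, x_land=85.891, impact vy=-8.206
  bounce: vy ← 0.83·8.206 = 6.811
Arc 7: start y=0.000, vy=6.811 → t=1.389, apex=2.365, x_land=93.042, impact vy=-6.811
  bounce: vy ← 0.83·6.811 = 5.653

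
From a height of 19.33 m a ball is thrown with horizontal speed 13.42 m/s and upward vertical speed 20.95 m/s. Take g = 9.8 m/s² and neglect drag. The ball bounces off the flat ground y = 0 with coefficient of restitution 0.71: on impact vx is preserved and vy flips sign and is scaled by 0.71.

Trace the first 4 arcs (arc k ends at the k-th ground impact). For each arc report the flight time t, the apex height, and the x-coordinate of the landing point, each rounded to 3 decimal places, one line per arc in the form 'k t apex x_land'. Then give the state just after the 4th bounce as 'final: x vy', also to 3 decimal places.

1 5.056 41.723 67.849
2 4.144 21.033 123.456
3 2.942 10.603 162.937
4 2.089 5.345 190.968
final: 190.968 7.267

Arc 1: start y=19.330, vy=20.950 → t=5.056, apex=41.723, x_land=67.849, impact vy=-28.597
  bounce: vy ← 0.71·28.597 = 20.304
Arc 2: start y=0.000, vy=20.304 → t=4.144, apex=21.033, x_land=123.456, impact vy=-20.304
  bounce: vy ← 0.71·20.304 = 14.416
Arc 3: start y=0.000, vy=14.416 → t=2.942, apex=10.603, x_land=162.937, impact vy=-14.416
  bounce: vy ← 0.71·14.416 = 10.235
Arc 4: start y=0.000, vy=10.235 → t=2.089, apex=5.345, x_land=190.968, impact vy=-10.235
  bounce: vy ← 0.71·10.235 = 7.267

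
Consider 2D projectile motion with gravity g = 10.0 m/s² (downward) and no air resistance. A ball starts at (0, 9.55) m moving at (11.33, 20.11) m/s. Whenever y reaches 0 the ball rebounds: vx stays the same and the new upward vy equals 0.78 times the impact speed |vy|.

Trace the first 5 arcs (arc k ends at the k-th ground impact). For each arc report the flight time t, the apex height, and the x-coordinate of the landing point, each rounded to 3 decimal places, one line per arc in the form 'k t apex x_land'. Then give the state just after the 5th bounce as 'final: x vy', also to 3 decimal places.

Arc 1: start y=9.550, vy=20.110 → t=4.451, apex=29.771, x_land=50.431, impact vy=-24.401
  bounce: vy ← 0.78·24.401 = 19.033
Arc 2: start y=0.000, vy=19.033 → t=3.807, apex=18.112, x_land=93.559, impact vy=-19.033
  bounce: vy ← 0.78·19.033 = 14.846
Arc 3: start y=0.000, vy=14.846 → t=2.969, apex=11.020, x_land=127.200, impact vy=-14.846
  bounce: vy ← 0.78·14.846 = 11.580
Arc 4: start y=0.000, vy=11.580 → t=2.316, apex=6.704, x_land=153.439, impact vy=-11.580
  bounce: vy ← 0.78·11.580 = 9.032
Arc 5: start y=0.000, vy=9.032 → t=1.806, apex=4.079, x_land=173.906, impact vy=-9.032
  bounce: vy ← 0.78·9.032 = 7.045

1 4.451 29.771 50.431
2 3.807 18.112 93.559
3 2.969 11.020 127.200
4 2.316 6.704 153.439
5 1.806 4.079 173.906
final: 173.906 7.045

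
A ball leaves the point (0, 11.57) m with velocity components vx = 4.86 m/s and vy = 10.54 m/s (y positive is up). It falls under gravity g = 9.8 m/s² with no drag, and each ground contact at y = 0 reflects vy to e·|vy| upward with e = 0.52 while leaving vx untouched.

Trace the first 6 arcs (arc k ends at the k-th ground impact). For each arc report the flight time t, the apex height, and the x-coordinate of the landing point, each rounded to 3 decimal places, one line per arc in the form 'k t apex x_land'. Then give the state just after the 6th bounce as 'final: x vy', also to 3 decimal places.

Arc 1: start y=11.570, vy=10.540 → t=2.951, apex=17.238, x_land=14.342, impact vy=-18.381
  bounce: vy ← 0.52·18.381 = 9.558
Arc 2: start y=0.000, vy=9.558 → t=1.951, apex=4.661, x_land=23.823, impact vy=-9.558
  bounce: vy ← 0.52·9.558 = 4.970
Arc 3: start y=0.000, vy=4.970 → t=1.014, apex=1.260, x_land=28.752, impact vy=-4.970
  bounce: vy ← 0.52·4.970 = 2.585
Arc 4: start y=0.000, vy=2.585 → t=0.527, apex=0.341, x_land=31.316, impact vy=-2.585
  bounce: vy ← 0.52·2.585 = 1.344
Arc 5: start y=0.000, vy=1.344 → t=0.274, apex=0.092, x_land=32.649, impact vy=-1.344
  bounce: vy ← 0.52·1.344 = 0.699
Arc 6: start y=0.000, vy=0.699 → t=0.143, apex=0.025, x_land=33.342, impact vy=-0.699
  bounce: vy ← 0.52·0.699 = 0.363

1 2.951 17.238 14.342
2 1.951 4.661 23.823
3 1.014 1.260 28.752
4 0.527 0.341 31.316
5 0.274 0.092 32.649
6 0.143 0.025 33.342
final: 33.342 0.363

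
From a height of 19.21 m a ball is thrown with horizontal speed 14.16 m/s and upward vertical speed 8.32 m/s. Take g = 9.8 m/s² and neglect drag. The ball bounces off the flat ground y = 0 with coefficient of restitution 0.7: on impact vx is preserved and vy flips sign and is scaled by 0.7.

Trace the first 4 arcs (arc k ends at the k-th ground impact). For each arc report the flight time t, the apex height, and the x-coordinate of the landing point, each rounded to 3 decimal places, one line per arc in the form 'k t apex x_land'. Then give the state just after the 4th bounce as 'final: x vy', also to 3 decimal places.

1 3.003 22.742 42.527
2 3.016 11.143 85.235
3 2.111 5.460 115.130
4 1.478 2.676 136.057
final: 136.057 5.069

Arc 1: start y=19.210, vy=8.320 → t=3.003, apex=22.742, x_land=42.527, impact vy=-21.113
  bounce: vy ← 0.7·21.113 = 14.779
Arc 2: start y=0.000, vy=14.779 → t=3.016, apex=11.143, x_land=85.235, impact vy=-14.779
  bounce: vy ← 0.7·14.779 = 10.345
Arc 3: start y=0.000, vy=10.345 → t=2.111, apex=5.460, x_land=115.130, impact vy=-10.345
  bounce: vy ← 0.7·10.345 = 7.242
Arc 4: start y=0.000, vy=7.242 → t=1.478, apex=2.676, x_land=136.057, impact vy=-7.242
  bounce: vy ← 0.7·7.242 = 5.069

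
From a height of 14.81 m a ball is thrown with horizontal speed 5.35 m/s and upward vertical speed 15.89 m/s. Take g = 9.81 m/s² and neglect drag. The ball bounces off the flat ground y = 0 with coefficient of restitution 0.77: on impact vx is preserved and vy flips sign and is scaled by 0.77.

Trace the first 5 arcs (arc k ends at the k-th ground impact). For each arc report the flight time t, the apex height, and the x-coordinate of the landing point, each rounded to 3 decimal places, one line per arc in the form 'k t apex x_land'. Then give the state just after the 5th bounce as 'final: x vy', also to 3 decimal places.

1 3.995 27.679 21.375
2 3.658 16.411 40.947
3 2.817 9.730 56.017
4 2.169 5.769 67.621
5 1.670 3.420 76.556
final: 76.556 6.308

Arc 1: start y=14.810, vy=15.890 → t=3.995, apex=27.679, x_land=21.375, impact vy=-23.304
  bounce: vy ← 0.77·23.304 = 17.944
Arc 2: start y=0.000, vy=17.944 → t=3.658, apex=16.411, x_land=40.947, impact vy=-17.944
  bounce: vy ← 0.77·17.944 = 13.817
Arc 3: start y=0.000, vy=13.817 → t=2.817, apex=9.730, x_land=56.017, impact vy=-13.817
  bounce: vy ← 0.77·13.817 = 10.639
Arc 4: start y=0.000, vy=10.639 → t=2.169, apex=5.769, x_land=67.621, impact vy=-10.639
  bounce: vy ← 0.77·10.639 = 8.192
Arc 5: start y=0.000, vy=8.192 → t=1.670, apex=3.420, x_land=76.556, impact vy=-8.192
  bounce: vy ← 0.77·8.192 = 6.308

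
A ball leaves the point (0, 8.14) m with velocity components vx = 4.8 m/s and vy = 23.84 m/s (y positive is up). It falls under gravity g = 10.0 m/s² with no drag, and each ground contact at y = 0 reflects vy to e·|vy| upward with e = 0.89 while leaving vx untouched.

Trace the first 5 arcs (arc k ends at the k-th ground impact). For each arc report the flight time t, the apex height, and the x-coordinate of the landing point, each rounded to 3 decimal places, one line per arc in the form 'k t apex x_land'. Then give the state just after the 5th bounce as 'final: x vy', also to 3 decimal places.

1 5.088 36.557 24.422
2 4.813 28.957 47.525
3 4.284 22.937 68.086
4 3.812 18.168 86.386
5 3.393 14.391 102.673
final: 102.673 15.099

Arc 1: start y=8.140, vy=23.840 → t=5.088, apex=36.557, x_land=24.422, impact vy=-27.040
  bounce: vy ← 0.89·27.040 = 24.065
Arc 2: start y=0.000, vy=24.065 → t=4.813, apex=28.957, x_land=47.525, impact vy=-24.065
  bounce: vy ← 0.89·24.065 = 21.418
Arc 3: start y=0.000, vy=21.418 → t=4.284, apex=22.937, x_land=68.086, impact vy=-21.418
  bounce: vy ← 0.89·21.418 = 19.062
Arc 4: start y=0.000, vy=19.062 → t=3.812, apex=18.168, x_land=86.386, impact vy=-19.062
  bounce: vy ← 0.89·19.062 = 16.965
Arc 5: start y=0.000, vy=16.965 → t=3.393, apex=14.391, x_land=102.673, impact vy=-16.965
  bounce: vy ← 0.89·16.965 = 15.099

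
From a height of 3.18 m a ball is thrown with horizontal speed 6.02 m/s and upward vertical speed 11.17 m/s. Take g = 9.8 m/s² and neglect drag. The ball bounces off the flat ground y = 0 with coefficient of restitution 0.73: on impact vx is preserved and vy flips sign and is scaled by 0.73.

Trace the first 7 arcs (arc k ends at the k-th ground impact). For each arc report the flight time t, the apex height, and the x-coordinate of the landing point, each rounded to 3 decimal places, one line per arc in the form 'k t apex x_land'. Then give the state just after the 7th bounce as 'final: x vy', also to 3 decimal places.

Arc 1: start y=3.180, vy=11.170 → t=2.536, apex=9.546, x_land=15.264, impact vy=-13.678
  bounce: vy ← 0.73·13.678 = 9.985
Arc 2: start y=0.000, vy=9.985 → t=2.038, apex=5.087, x_land=27.531, impact vy=-9.985
  bounce: vy ← 0.73·9.985 = 7.289
Arc 3: start y=0.000, vy=7.289 → t=1.488, apex=2.711, x_land=36.487, impact vy=-7.289
  bounce: vy ← 0.73·7.289 = 5.321
Arc 4: start y=0.000, vy=5.321 → t=1.086, apex=1.445, x_land=43.024, impact vy=-5.321
  bounce: vy ← 0.73·5.321 = 3.884
Arc 5: start y=0.000, vy=3.884 → t=0.793, apex=0.770, x_land=47.796, impact vy=-3.884
  bounce: vy ← 0.73·3.884 = 2.836
Arc 6: start y=0.000, vy=2.836 → t=0.579, apex=0.410, x_land=51.280, impact vy=-2.836
  bounce: vy ← 0.73·2.836 = 2.070
Arc 7: start y=0.000, vy=2.070 → t=0.422, apex=0.219, x_land=53.823, impact vy=-2.070
  bounce: vy ← 0.73·2.070 = 1.511

1 2.536 9.546 15.264
2 2.038 5.087 27.531
3 1.488 2.711 36.487
4 1.086 1.445 43.024
5 0.793 0.770 47.796
6 0.579 0.410 51.280
7 0.422 0.219 53.823
final: 53.823 1.511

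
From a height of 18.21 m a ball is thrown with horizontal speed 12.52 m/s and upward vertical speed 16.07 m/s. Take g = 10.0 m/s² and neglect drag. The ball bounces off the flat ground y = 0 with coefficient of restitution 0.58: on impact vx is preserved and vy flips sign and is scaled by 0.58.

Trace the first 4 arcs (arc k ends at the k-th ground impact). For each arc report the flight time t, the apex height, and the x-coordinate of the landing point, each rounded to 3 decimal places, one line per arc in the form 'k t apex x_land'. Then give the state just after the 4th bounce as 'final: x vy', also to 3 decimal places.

1 4.102 31.122 51.356
2 2.894 10.470 87.589
3 1.679 3.522 108.605
4 0.974 1.185 120.794
final: 120.794 2.823

Arc 1: start y=18.210, vy=16.070 → t=4.102, apex=31.122, x_land=51.356, impact vy=-24.949
  bounce: vy ← 0.58·24.949 = 14.470
Arc 2: start y=0.000, vy=14.470 → t=2.894, apex=10.470, x_land=87.589, impact vy=-14.470
  bounce: vy ← 0.58·14.470 = 8.393
Arc 3: start y=0.000, vy=8.393 → t=1.679, apex=3.522, x_land=108.605, impact vy=-8.393
  bounce: vy ← 0.58·8.393 = 4.868
Arc 4: start y=0.000, vy=4.868 → t=0.974, apex=1.185, x_land=120.794, impact vy=-4.868
  bounce: vy ← 0.58·4.868 = 2.823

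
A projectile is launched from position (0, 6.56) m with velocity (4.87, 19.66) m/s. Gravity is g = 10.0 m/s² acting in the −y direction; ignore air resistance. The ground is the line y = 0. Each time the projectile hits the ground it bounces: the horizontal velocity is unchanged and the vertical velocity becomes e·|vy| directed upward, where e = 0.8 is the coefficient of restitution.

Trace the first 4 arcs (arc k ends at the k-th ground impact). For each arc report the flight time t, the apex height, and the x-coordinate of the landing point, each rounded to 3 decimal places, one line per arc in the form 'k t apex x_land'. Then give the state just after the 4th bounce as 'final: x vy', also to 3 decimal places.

1 4.241 25.886 20.655
2 3.641 16.567 38.385
3 2.912 10.603 52.568
4 2.330 6.786 63.915
final: 63.915 9.320

Arc 1: start y=6.560, vy=19.660 → t=4.241, apex=25.886, x_land=20.655, impact vy=-22.753
  bounce: vy ← 0.8·22.753 = 18.203
Arc 2: start y=0.000, vy=18.203 → t=3.641, apex=16.567, x_land=38.385, impact vy=-18.203
  bounce: vy ← 0.8·18.203 = 14.562
Arc 3: start y=0.000, vy=14.562 → t=2.912, apex=10.603, x_land=52.568, impact vy=-14.562
  bounce: vy ← 0.8·14.562 = 11.650
Arc 4: start y=0.000, vy=11.650 → t=2.330, apex=6.786, x_land=63.915, impact vy=-11.650
  bounce: vy ← 0.8·11.650 = 9.320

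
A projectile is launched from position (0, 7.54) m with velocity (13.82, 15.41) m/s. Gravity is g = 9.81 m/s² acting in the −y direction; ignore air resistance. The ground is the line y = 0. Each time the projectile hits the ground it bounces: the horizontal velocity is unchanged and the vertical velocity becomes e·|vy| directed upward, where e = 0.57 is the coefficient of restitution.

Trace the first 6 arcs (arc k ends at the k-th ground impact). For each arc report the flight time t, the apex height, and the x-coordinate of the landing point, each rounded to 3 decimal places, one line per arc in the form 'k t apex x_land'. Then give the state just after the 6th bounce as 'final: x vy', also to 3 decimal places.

Arc 1: start y=7.540, vy=15.410 → t=3.572, apex=19.643, x_land=49.366, impact vy=-19.632
  bounce: vy ← 0.57·19.632 = 11.190
Arc 2: start y=0.000, vy=11.190 → t=2.281, apex=6.382, x_land=80.894, impact vy=-11.190
  bounce: vy ← 0.57·11.190 = 6.378
Arc 3: start y=0.000, vy=6.378 → t=1.300, apex=2.074, x_land=98.865, impact vy=-6.378
  bounce: vy ← 0.57·6.378 = 3.636
Arc 4: start y=0.000, vy=3.636 → t=0.741, apex=0.674, x_land=109.109, impact vy=-3.636
  bounce: vy ← 0.57·3.636 = 2.072
Arc 5: start y=0.000, vy=2.072 → t=0.422, apex=0.219, x_land=114.947, impact vy=-2.072
  bounce: vy ← 0.57·2.072 = 1.181
Arc 6: start y=0.000, vy=1.181 → t=0.241, apex=0.071, x_land=118.276, impact vy=-1.181
  bounce: vy ← 0.57·1.181 = 0.673

1 3.572 19.643 49.366
2 2.281 6.382 80.894
3 1.300 2.074 98.865
4 0.741 0.674 109.109
5 0.422 0.219 114.947
6 0.241 0.071 118.276
final: 118.276 0.673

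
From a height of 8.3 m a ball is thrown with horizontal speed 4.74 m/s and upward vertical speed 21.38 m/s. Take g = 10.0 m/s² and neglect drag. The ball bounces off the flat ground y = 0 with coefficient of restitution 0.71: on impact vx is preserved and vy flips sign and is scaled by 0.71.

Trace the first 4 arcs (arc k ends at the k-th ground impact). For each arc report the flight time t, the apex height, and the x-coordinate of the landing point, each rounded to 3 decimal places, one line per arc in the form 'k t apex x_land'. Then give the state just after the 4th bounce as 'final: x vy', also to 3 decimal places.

Arc 1: start y=8.300, vy=21.380 → t=4.634, apex=31.155, x_land=21.966, impact vy=-24.962
  bounce: vy ← 0.71·24.962 = 17.723
Arc 2: start y=0.000, vy=17.723 → t=3.545, apex=15.705, x_land=38.768, impact vy=-17.723
  bounce: vy ← 0.71·17.723 = 12.583
Arc 3: start y=0.000, vy=12.583 → t=2.517, apex=7.917, x_land=50.697, impact vy=-12.583
  bounce: vy ← 0.71·12.583 = 8.934
Arc 4: start y=0.000, vy=8.934 → t=1.787, apex=3.991, x_land=59.166, impact vy=-8.934
  bounce: vy ← 0.71·8.934 = 6.343

1 4.634 31.155 21.966
2 3.545 15.705 38.768
3 2.517 7.917 50.697
4 1.787 3.991 59.166
final: 59.166 6.343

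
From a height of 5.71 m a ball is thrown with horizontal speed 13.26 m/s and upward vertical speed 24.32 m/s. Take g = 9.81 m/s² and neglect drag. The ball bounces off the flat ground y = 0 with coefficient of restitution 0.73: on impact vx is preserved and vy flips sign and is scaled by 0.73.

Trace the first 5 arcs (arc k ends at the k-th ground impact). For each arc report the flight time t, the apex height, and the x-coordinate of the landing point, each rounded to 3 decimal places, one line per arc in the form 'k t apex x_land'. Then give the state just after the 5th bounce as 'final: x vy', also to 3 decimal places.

1 5.183 35.856 68.724
2 3.947 19.108 121.067
3 2.882 10.182 159.277
4 2.104 5.426 187.171
5 1.536 2.892 207.533
final: 207.533 5.498

Arc 1: start y=5.710, vy=24.320 → t=5.183, apex=35.856, x_land=68.724, impact vy=-26.523
  bounce: vy ← 0.73·26.523 = 19.362
Arc 2: start y=0.000, vy=19.362 → t=3.947, apex=19.108, x_land=121.067, impact vy=-19.362
  bounce: vy ← 0.73·19.362 = 14.134
Arc 3: start y=0.000, vy=14.134 → t=2.882, apex=10.182, x_land=159.277, impact vy=-14.134
  bounce: vy ← 0.73·14.134 = 10.318
Arc 4: start y=0.000, vy=10.318 → t=2.104, apex=5.426, x_land=187.171, impact vy=-10.318
  bounce: vy ← 0.73·10.318 = 7.532
Arc 5: start y=0.000, vy=7.532 → t=1.536, apex=2.892, x_land=207.533, impact vy=-7.532
  bounce: vy ← 0.73·7.532 = 5.498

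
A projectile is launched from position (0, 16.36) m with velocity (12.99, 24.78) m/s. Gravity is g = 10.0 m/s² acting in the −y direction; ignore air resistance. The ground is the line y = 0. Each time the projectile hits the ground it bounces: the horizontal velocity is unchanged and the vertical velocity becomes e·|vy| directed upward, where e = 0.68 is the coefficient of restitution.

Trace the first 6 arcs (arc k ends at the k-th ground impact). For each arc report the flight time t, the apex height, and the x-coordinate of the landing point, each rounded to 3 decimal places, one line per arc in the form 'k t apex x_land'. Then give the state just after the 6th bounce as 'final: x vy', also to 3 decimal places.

Arc 1: start y=16.360, vy=24.780 → t=5.546, apex=47.062, x_land=72.042, impact vy=-30.680
  bounce: vy ← 0.68·30.680 = 20.862
Arc 2: start y=0.000, vy=20.862 → t=4.172, apex=21.762, x_land=126.242, impact vy=-20.862
  bounce: vy ← 0.68·20.862 = 14.186
Arc 3: start y=0.000, vy=14.186 → t=2.837, apex=10.063, x_land=163.098, impact vy=-14.186
  bounce: vy ← 0.68·14.186 = 9.647
Arc 4: start y=0.000, vy=9.647 → t=1.929, apex=4.653, x_land=188.161, impact vy=-9.647
  bounce: vy ← 0.68·9.647 = 6.560
Arc 5: start y=0.000, vy=6.560 → t=1.312, apex=2.152, x_land=205.203, impact vy=-6.560
  bounce: vy ← 0.68·6.560 = 4.461
Arc 6: start y=0.000, vy=4.461 → t=0.892, apex=0.995, x_land=216.792, impact vy=-4.461
  bounce: vy ← 0.68·4.461 = 3.033

1 5.546 47.062 72.042
2 4.172 21.762 126.242
3 2.837 10.063 163.098
4 1.929 4.653 188.161
5 1.312 2.152 205.203
6 0.892 0.995 216.792
final: 216.792 3.033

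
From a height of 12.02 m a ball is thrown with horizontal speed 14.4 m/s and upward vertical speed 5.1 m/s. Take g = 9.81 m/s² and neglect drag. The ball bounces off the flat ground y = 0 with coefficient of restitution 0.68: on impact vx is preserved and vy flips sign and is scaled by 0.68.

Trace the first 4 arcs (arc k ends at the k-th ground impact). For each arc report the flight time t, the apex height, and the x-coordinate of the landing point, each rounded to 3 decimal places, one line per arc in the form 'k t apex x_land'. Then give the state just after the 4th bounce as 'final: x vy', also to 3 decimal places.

1 2.169 13.346 31.239
2 2.243 6.171 63.543
3 1.525 2.853 85.509
4 1.037 1.319 100.446
final: 100.446 3.460

Arc 1: start y=12.020, vy=5.100 → t=2.169, apex=13.346, x_land=31.239, impact vy=-16.182
  bounce: vy ← 0.68·16.182 = 11.003
Arc 2: start y=0.000, vy=11.003 → t=2.243, apex=6.171, x_land=63.543, impact vy=-11.003
  bounce: vy ← 0.68·11.003 = 7.482
Arc 3: start y=0.000, vy=7.482 → t=1.525, apex=2.853, x_land=85.509, impact vy=-7.482
  bounce: vy ← 0.68·7.482 = 5.088
Arc 4: start y=0.000, vy=5.088 → t=1.037, apex=1.319, x_land=100.446, impact vy=-5.088
  bounce: vy ← 0.68·5.088 = 3.460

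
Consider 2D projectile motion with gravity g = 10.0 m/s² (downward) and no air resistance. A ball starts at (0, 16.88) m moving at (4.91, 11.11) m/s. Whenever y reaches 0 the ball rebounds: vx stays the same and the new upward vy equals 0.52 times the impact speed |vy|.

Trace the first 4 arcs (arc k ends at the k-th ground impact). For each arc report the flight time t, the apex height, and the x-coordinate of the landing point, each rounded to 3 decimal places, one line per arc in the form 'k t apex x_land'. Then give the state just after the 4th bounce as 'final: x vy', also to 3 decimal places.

Arc 1: start y=16.880, vy=11.110 → t=3.258, apex=23.052, x_land=15.998, impact vy=-21.472
  bounce: vy ← 0.52·21.472 = 11.165
Arc 2: start y=0.000, vy=11.165 → t=2.233, apex=6.233, x_land=26.962, impact vy=-11.165
  bounce: vy ← 0.52·11.165 = 5.806
Arc 3: start y=0.000, vy=5.806 → t=1.161, apex=1.685, x_land=32.663, impact vy=-5.806
  bounce: vy ← 0.52·5.806 = 3.019
Arc 4: start y=0.000, vy=3.019 → t=0.604, apex=0.456, x_land=35.628, impact vy=-3.019
  bounce: vy ← 0.52·3.019 = 1.570

1 3.258 23.052 15.998
2 2.233 6.233 26.962
3 1.161 1.685 32.663
4 0.604 0.456 35.628
final: 35.628 1.570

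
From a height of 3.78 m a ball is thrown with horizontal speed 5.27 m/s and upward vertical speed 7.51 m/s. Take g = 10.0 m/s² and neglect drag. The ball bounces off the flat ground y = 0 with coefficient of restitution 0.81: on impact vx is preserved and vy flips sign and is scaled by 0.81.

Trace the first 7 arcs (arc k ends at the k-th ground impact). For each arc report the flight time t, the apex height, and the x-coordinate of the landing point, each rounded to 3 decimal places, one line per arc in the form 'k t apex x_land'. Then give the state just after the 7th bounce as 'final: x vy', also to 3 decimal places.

Arc 1: start y=3.780, vy=7.510 → t=1.900, apex=6.600, x_land=10.013, impact vy=-11.489
  bounce: vy ← 0.81·11.489 = 9.306
Arc 2: start y=0.000, vy=9.306 → t=1.861, apex=4.330, x_land=19.821, impact vy=-9.306
  bounce: vy ← 0.81·9.306 = 7.538
Arc 3: start y=0.000, vy=7.538 → t=1.508, apex=2.841, x_land=27.766, impact vy=-7.538
  bounce: vy ← 0.81·7.538 = 6.106
Arc 4: start y=0.000, vy=6.106 → t=1.221, apex=1.864, x_land=34.202, impact vy=-6.106
  bounce: vy ← 0.81·6.106 = 4.946
Arc 5: start y=0.000, vy=4.946 → t=0.989, apex=1.223, x_land=39.415, impact vy=-4.946
  bounce: vy ← 0.81·4.946 = 4.006
Arc 6: start y=0.000, vy=4.006 → t=0.801, apex=0.802, x_land=43.637, impact vy=-4.006
  bounce: vy ← 0.81·4.006 = 3.245
Arc 7: start y=0.000, vy=3.245 → t=0.649, apex=0.526, x_land=47.057, impact vy=-3.245
  bounce: vy ← 0.81·3.245 = 2.628

1 1.900 6.600 10.013
2 1.861 4.330 19.821
3 1.508 2.841 27.766
4 1.221 1.864 34.202
5 0.989 1.223 39.415
6 0.801 0.802 43.637
7 0.649 0.526 47.057
final: 47.057 2.628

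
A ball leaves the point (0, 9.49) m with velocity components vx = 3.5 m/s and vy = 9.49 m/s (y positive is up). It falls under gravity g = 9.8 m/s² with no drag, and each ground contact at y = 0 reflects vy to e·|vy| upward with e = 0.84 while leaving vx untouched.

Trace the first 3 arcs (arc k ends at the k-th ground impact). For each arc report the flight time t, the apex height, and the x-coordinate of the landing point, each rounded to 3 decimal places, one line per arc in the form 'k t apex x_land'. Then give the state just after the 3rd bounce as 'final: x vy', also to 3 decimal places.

Arc 1: start y=9.490, vy=9.490 → t=2.664, apex=14.085, x_land=9.323, impact vy=-16.615
  bounce: vy ← 0.84·16.615 = 13.957
Arc 2: start y=0.000, vy=13.957 → t=2.848, apex=9.938, x_land=19.292, impact vy=-13.957
  bounce: vy ← 0.84·13.957 = 11.724
Arc 3: start y=0.000, vy=11.724 → t=2.393, apex=7.012, x_land=27.666, impact vy=-11.724
  bounce: vy ← 0.84·11.724 = 9.848

1 2.664 14.085 9.323
2 2.848 9.938 19.292
3 2.393 7.012 27.666
final: 27.666 9.848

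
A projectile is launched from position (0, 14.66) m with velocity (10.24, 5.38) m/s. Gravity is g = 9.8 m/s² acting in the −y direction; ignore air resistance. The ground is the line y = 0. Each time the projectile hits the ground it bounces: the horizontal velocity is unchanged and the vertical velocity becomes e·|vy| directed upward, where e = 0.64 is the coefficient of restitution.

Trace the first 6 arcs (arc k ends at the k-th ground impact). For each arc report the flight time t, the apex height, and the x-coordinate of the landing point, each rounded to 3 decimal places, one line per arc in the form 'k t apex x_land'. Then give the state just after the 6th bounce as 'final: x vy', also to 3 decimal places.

Arc 1: start y=14.660, vy=5.380 → t=2.364, apex=16.137, x_land=24.204, impact vy=-17.784
  bounce: vy ← 0.64·17.784 = 11.382
Arc 2: start y=0.000, vy=11.382 → t=2.323, apex=6.610, x_land=47.990, impact vy=-11.382
  bounce: vy ← 0.64·11.382 = 7.284
Arc 3: start y=0.000, vy=7.284 → t=1.487, apex=2.707, x_land=63.213, impact vy=-7.284
  bounce: vy ← 0.64·7.284 = 4.662
Arc 4: start y=0.000, vy=4.662 → t=0.951, apex=1.109, x_land=72.956, impact vy=-4.662
  bounce: vy ← 0.64·4.662 = 2.984
Arc 5: start y=0.000, vy=2.984 → t=0.609, apex=0.454, x_land=79.191, impact vy=-2.984
  bounce: vy ← 0.64·2.984 = 1.910
Arc 6: start y=0.000, vy=1.910 → t=0.390, apex=0.186, x_land=83.182, impact vy=-1.910
  bounce: vy ← 0.64·1.910 = 1.222

1 2.364 16.137 24.204
2 2.323 6.610 47.990
3 1.487 2.707 63.213
4 0.951 1.109 72.956
5 0.609 0.454 79.191
6 0.390 0.186 83.182
final: 83.182 1.222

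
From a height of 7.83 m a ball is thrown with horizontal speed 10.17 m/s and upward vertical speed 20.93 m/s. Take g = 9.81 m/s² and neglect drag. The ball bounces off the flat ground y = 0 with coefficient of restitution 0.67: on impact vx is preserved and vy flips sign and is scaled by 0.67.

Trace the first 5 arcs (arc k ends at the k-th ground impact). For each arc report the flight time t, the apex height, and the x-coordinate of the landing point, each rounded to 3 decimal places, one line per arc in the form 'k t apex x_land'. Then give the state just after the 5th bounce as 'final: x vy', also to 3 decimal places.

1 4.613 30.157 46.915
2 3.323 13.538 80.707
3 2.226 6.077 103.347
4 1.492 2.728 118.516
5 0.999 1.225 128.679
final: 128.679 3.284

Arc 1: start y=7.830, vy=20.930 → t=4.613, apex=30.157, x_land=46.915, impact vy=-24.325
  bounce: vy ← 0.67·24.325 = 16.298
Arc 2: start y=0.000, vy=16.298 → t=3.323, apex=13.538, x_land=80.707, impact vy=-16.298
  bounce: vy ← 0.67·16.298 = 10.919
Arc 3: start y=0.000, vy=10.919 → t=2.226, apex=6.077, x_land=103.347, impact vy=-10.919
  bounce: vy ← 0.67·10.919 = 7.316
Arc 4: start y=0.000, vy=7.316 → t=1.492, apex=2.728, x_land=118.516, impact vy=-7.316
  bounce: vy ← 0.67·7.316 = 4.902
Arc 5: start y=0.000, vy=4.902 → t=0.999, apex=1.225, x_land=128.679, impact vy=-4.902
  bounce: vy ← 0.67·4.902 = 3.284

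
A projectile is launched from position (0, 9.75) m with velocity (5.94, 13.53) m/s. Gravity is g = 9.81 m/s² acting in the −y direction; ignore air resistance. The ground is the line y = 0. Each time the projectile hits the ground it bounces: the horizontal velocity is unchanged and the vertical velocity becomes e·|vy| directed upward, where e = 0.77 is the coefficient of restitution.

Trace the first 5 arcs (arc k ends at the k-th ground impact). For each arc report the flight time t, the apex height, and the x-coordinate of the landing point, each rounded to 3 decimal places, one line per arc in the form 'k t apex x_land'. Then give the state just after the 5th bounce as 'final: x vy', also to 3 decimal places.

1 3.352 19.080 19.908
2 3.037 11.313 37.950
3 2.339 6.707 51.842
4 1.801 3.977 62.539
5 1.387 2.358 70.776
final: 70.776 5.237

Arc 1: start y=9.750, vy=13.530 → t=3.352, apex=19.080, x_land=19.908, impact vy=-19.348
  bounce: vy ← 0.77·19.348 = 14.898
Arc 2: start y=0.000, vy=14.898 → t=3.037, apex=11.313, x_land=37.950, impact vy=-14.898
  bounce: vy ← 0.77·14.898 = 11.472
Arc 3: start y=0.000, vy=11.472 → t=2.339, apex=6.707, x_land=51.842, impact vy=-11.472
  bounce: vy ← 0.77·11.472 = 8.833
Arc 4: start y=0.000, vy=8.833 → t=1.801, apex=3.977, x_land=62.539, impact vy=-8.833
  bounce: vy ← 0.77·8.833 = 6.802
Arc 5: start y=0.000, vy=6.802 → t=1.387, apex=2.358, x_land=70.776, impact vy=-6.802
  bounce: vy ← 0.77·6.802 = 5.237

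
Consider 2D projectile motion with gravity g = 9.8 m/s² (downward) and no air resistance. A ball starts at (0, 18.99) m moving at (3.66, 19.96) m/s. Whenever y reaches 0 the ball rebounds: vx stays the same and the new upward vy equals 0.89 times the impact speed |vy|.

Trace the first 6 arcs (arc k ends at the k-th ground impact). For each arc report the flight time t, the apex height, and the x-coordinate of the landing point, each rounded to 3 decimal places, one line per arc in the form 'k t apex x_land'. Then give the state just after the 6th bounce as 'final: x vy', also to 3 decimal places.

Arc 1: start y=18.990, vy=19.960 → t=4.869, apex=39.317, x_land=17.822, impact vy=-27.760
  bounce: vy ← 0.89·27.760 = 24.706
Arc 2: start y=0.000, vy=24.706 → t=5.042, apex=31.143, x_land=36.276, impact vy=-24.706
  bounce: vy ← 0.89·24.706 = 21.989
Arc 3: start y=0.000, vy=21.989 → t=4.487, apex=24.668, x_land=52.700, impact vy=-21.989
  bounce: vy ← 0.89·21.989 = 19.570
Arc 4: start y=0.000, vy=19.570 → t=3.994, apex=19.540, x_land=67.317, impact vy=-19.570
  bounce: vy ← 0.89·19.570 = 17.417
Arc 5: start y=0.000, vy=17.417 → t=3.555, apex=15.477, x_land=80.327, impact vy=-17.417
  bounce: vy ← 0.89·17.417 = 15.501
Arc 6: start y=0.000, vy=15.501 → t=3.164, apex=12.260, x_land=91.905, impact vy=-15.501
  bounce: vy ← 0.89·15.501 = 13.796

1 4.869 39.317 17.822
2 5.042 31.143 36.276
3 4.487 24.668 52.700
4 3.994 19.540 67.317
5 3.555 15.477 80.327
6 3.164 12.260 91.905
final: 91.905 13.796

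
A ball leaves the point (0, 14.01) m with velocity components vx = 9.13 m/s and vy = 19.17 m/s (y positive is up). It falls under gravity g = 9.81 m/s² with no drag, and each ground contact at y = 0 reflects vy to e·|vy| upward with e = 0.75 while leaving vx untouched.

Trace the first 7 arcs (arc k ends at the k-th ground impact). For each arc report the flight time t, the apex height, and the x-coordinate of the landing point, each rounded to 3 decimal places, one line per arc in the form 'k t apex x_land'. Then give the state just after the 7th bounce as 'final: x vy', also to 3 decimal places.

1 4.538 32.740 41.429
2 3.875 18.416 76.811
3 2.907 10.359 103.348
4 2.180 5.827 123.250
5 1.635 3.278 138.177
6 1.226 1.844 149.372
7 0.920 1.037 157.769
final: 157.769 3.383

Arc 1: start y=14.010, vy=19.170 → t=4.538, apex=32.740, x_land=41.429, impact vy=-25.345
  bounce: vy ← 0.75·25.345 = 19.009
Arc 2: start y=0.000, vy=19.009 → t=3.875, apex=18.416, x_land=76.811, impact vy=-19.009
  bounce: vy ← 0.75·19.009 = 14.257
Arc 3: start y=0.000, vy=14.257 → t=2.907, apex=10.359, x_land=103.348, impact vy=-14.257
  bounce: vy ← 0.75·14.257 = 10.692
Arc 4: start y=0.000, vy=10.692 → t=2.180, apex=5.827, x_land=123.250, impact vy=-10.692
  bounce: vy ← 0.75·10.692 = 8.019
Arc 5: start y=0.000, vy=8.019 → t=1.635, apex=3.278, x_land=138.177, impact vy=-8.019
  bounce: vy ← 0.75·8.019 = 6.014
Arc 6: start y=0.000, vy=6.014 → t=1.226, apex=1.844, x_land=149.372, impact vy=-6.014
  bounce: vy ← 0.75·6.014 = 4.511
Arc 7: start y=0.000, vy=4.511 → t=0.920, apex=1.037, x_land=157.769, impact vy=-4.511
  bounce: vy ← 0.75·4.511 = 3.383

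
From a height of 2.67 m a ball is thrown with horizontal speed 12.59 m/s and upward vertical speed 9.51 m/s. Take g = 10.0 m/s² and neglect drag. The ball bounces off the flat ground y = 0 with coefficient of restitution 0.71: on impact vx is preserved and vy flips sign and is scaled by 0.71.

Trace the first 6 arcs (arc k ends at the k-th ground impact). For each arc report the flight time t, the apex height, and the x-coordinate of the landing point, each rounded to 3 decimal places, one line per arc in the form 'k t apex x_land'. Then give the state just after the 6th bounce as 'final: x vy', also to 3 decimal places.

Arc 1: start y=2.670, vy=9.510 → t=2.150, apex=7.192, x_land=27.073, impact vy=-11.993
  bounce: vy ← 0.71·11.993 = 8.515
Arc 2: start y=0.000, vy=8.515 → t=1.703, apex=3.625, x_land=48.514, impact vy=-8.515
  bounce: vy ← 0.71·8.515 = 6.046
Arc 3: start y=0.000, vy=6.046 → t=1.209, apex=1.828, x_land=63.738, impact vy=-6.046
  bounce: vy ← 0.71·6.046 = 4.293
Arc 4: start y=0.000, vy=4.293 → t=0.859, apex=0.921, x_land=74.546, impact vy=-4.293
  bounce: vy ← 0.71·4.293 = 3.048
Arc 5: start y=0.000, vy=3.048 → t=0.610, apex=0.464, x_land=82.220, impact vy=-3.048
  bounce: vy ← 0.71·3.048 = 2.164
Arc 6: start y=0.000, vy=2.164 → t=0.433, apex=0.234, x_land=87.669, impact vy=-2.164
  bounce: vy ← 0.71·2.164 = 1.536

1 2.150 7.192 27.073
2 1.703 3.625 48.514
3 1.209 1.828 63.738
4 0.859 0.921 74.546
5 0.610 0.464 82.220
6 0.433 0.234 87.669
final: 87.669 1.536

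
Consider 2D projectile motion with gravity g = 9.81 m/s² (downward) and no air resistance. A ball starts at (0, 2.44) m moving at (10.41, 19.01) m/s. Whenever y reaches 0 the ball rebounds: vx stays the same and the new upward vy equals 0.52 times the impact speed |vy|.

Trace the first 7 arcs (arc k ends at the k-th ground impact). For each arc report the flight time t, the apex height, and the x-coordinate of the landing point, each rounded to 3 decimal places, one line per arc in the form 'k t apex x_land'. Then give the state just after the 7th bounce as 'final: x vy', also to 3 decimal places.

1 4.000 20.859 41.640
2 2.145 5.640 63.966
3 1.115 1.525 75.576
4 0.580 0.412 81.612
5 0.302 0.112 84.752
6 0.157 0.030 86.384
7 0.082 0.008 87.233
final: 87.233 0.208

Arc 1: start y=2.440, vy=19.010 → t=4.000, apex=20.859, x_land=41.640, impact vy=-20.230
  bounce: vy ← 0.52·20.230 = 10.520
Arc 2: start y=0.000, vy=10.520 → t=2.145, apex=5.640, x_land=63.966, impact vy=-10.520
  bounce: vy ← 0.52·10.520 = 5.470
Arc 3: start y=0.000, vy=5.470 → t=1.115, apex=1.525, x_land=75.576, impact vy=-5.470
  bounce: vy ← 0.52·5.470 = 2.844
Arc 4: start y=0.000, vy=2.844 → t=0.580, apex=0.412, x_land=81.612, impact vy=-2.844
  bounce: vy ← 0.52·2.844 = 1.479
Arc 5: start y=0.000, vy=1.479 → t=0.302, apex=0.112, x_land=84.752, impact vy=-1.479
  bounce: vy ← 0.52·1.479 = 0.769
Arc 6: start y=0.000, vy=0.769 → t=0.157, apex=0.030, x_land=86.384, impact vy=-0.769
  bounce: vy ← 0.52·0.769 = 0.400
Arc 7: start y=0.000, vy=0.400 → t=0.082, apex=0.008, x_land=87.233, impact vy=-0.400
  bounce: vy ← 0.52·0.400 = 0.208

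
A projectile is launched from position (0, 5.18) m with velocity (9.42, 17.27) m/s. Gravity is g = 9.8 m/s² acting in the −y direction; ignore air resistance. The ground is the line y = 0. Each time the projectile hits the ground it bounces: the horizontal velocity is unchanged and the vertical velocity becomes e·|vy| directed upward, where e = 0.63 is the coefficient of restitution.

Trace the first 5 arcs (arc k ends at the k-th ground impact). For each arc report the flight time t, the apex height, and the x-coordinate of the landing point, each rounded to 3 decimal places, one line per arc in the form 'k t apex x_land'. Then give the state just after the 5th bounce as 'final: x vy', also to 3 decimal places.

1 3.803 20.397 35.820
2 2.571 8.096 60.036
3 1.620 3.213 75.292
4 1.020 1.275 84.903
5 0.643 0.506 90.959
final: 90.959 1.984

Arc 1: start y=5.180, vy=17.270 → t=3.803, apex=20.397, x_land=35.820, impact vy=-19.995
  bounce: vy ← 0.63·19.995 = 12.597
Arc 2: start y=0.000, vy=12.597 → t=2.571, apex=8.096, x_land=60.036, impact vy=-12.597
  bounce: vy ← 0.63·12.597 = 7.936
Arc 3: start y=0.000, vy=7.936 → t=1.620, apex=3.213, x_land=75.292, impact vy=-7.936
  bounce: vy ← 0.63·7.936 = 5.000
Arc 4: start y=0.000, vy=5.000 → t=1.020, apex=1.275, x_land=84.903, impact vy=-5.000
  bounce: vy ← 0.63·5.000 = 3.150
Arc 5: start y=0.000, vy=3.150 → t=0.643, apex=0.506, x_land=90.959, impact vy=-3.150
  bounce: vy ← 0.63·3.150 = 1.984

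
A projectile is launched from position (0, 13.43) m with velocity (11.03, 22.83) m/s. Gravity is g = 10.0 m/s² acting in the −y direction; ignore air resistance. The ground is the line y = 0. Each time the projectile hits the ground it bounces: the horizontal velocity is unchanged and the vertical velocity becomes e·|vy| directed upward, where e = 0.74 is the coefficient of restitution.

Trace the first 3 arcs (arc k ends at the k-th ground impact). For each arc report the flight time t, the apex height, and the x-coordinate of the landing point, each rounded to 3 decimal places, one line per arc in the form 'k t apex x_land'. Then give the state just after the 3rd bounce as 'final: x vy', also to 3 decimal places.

1 5.093 39.490 56.180
2 4.159 21.625 102.057
3 3.078 11.842 136.006
final: 136.006 11.388

Arc 1: start y=13.430, vy=22.830 → t=5.093, apex=39.490, x_land=56.180, impact vy=-28.104
  bounce: vy ← 0.74·28.104 = 20.797
Arc 2: start y=0.000, vy=20.797 → t=4.159, apex=21.625, x_land=102.057, impact vy=-20.797
  bounce: vy ← 0.74·20.797 = 15.389
Arc 3: start y=0.000, vy=15.389 → t=3.078, apex=11.842, x_land=136.006, impact vy=-15.389
  bounce: vy ← 0.74·15.389 = 11.388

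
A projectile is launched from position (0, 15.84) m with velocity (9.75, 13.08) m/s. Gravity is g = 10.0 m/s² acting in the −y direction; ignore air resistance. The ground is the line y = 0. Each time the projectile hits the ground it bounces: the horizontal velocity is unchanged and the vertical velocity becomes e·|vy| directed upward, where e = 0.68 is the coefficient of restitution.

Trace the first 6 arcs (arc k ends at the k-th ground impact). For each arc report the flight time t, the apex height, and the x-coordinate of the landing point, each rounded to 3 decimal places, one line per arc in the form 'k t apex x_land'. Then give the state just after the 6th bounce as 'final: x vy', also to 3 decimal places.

1 3.517 24.394 34.289
2 3.004 11.280 63.578
3 2.043 5.216 83.494
4 1.389 2.412 97.037
5 0.945 1.115 106.247
6 0.642 0.516 112.509
final: 112.509 2.184

Arc 1: start y=15.840, vy=13.080 → t=3.517, apex=24.394, x_land=34.289, impact vy=-22.088
  bounce: vy ← 0.68·22.088 = 15.020
Arc 2: start y=0.000, vy=15.020 → t=3.004, apex=11.280, x_land=63.578, impact vy=-15.020
  bounce: vy ← 0.68·15.020 = 10.214
Arc 3: start y=0.000, vy=10.214 → t=2.043, apex=5.216, x_land=83.494, impact vy=-10.214
  bounce: vy ← 0.68·10.214 = 6.945
Arc 4: start y=0.000, vy=6.945 → t=1.389, apex=2.412, x_land=97.037, impact vy=-6.945
  bounce: vy ← 0.68·6.945 = 4.723
Arc 5: start y=0.000, vy=4.723 → t=0.945, apex=1.115, x_land=106.247, impact vy=-4.723
  bounce: vy ← 0.68·4.723 = 3.211
Arc 6: start y=0.000, vy=3.211 → t=0.642, apex=0.516, x_land=112.509, impact vy=-3.211
  bounce: vy ← 0.68·3.211 = 2.184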